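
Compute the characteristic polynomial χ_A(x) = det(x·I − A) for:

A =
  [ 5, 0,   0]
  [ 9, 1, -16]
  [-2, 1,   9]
x^3 - 15*x^2 + 75*x - 125

Expanding det(x·I − A) (e.g. by cofactor expansion or by noting that A is similar to its Jordan form J, which has the same characteristic polynomial as A) gives
  χ_A(x) = x^3 - 15*x^2 + 75*x - 125
which factors as (x - 5)^3. The eigenvalues (with algebraic multiplicities) are λ = 5 with multiplicity 3.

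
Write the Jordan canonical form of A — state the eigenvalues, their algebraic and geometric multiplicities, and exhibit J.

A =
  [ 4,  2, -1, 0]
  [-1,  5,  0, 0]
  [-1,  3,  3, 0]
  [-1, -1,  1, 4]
J_3(4) ⊕ J_1(4)

The characteristic polynomial is
  det(x·I − A) = x^4 - 16*x^3 + 96*x^2 - 256*x + 256 = (x - 4)^4

Eigenvalues and multiplicities (the geometric multiplicity of λ is n − rank(A − λI), which equals the number of Jordan blocks for λ):
  λ = 4: algebraic multiplicity = 4, geometric multiplicity = 2

Determining the block sizes for each eigenvalue:
  λ = 4: with am = 4 and gm = 2, the partition is not yet determined (e.g. several partitions of 4 into 2 parts exist). Let N = A − (4)·I. Computing rank(N^1) = 2, rank(N^2) = 1, rank(N^3) = 0; the number of blocks of size ≥ j is rank(N^{j−1}) − rank(N^j), giving [2, 1, 1]. So we have 1 block(s) of size 3, 1 block(s) of size 1 → block sizes [3, 1]

Assembling the blocks gives a Jordan form
J =
  [4, 1, 0, 0]
  [0, 4, 1, 0]
  [0, 0, 4, 0]
  [0, 0, 0, 4]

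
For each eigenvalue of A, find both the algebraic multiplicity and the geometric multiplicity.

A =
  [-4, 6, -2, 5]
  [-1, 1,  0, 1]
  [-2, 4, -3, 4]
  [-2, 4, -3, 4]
λ = -1: alg = 2, geom = 2; λ = 0: alg = 2, geom = 1

Step 1 — factor the characteristic polynomial to read off the algebraic multiplicities:
  χ_A(x) = x^2*(x + 1)^2

Step 2 — compute geometric multiplicities via the rank-nullity identity g(λ) = n − rank(A − λI):
  rank(A − (-1)·I) = 2, so dim ker(A − (-1)·I) = n − 2 = 2
  rank(A − (0)·I) = 3, so dim ker(A − (0)·I) = n − 3 = 1

Summary:
  λ = -1: algebraic multiplicity = 2, geometric multiplicity = 2
  λ = 0: algebraic multiplicity = 2, geometric multiplicity = 1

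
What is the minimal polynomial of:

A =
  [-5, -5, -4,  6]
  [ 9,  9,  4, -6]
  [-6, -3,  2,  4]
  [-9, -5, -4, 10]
x^3 - 12*x^2 + 48*x - 64

The characteristic polynomial is χ_A(x) = (x - 4)^4, so the eigenvalues are known. The minimal polynomial is
  m_A(x) = Π_λ (x − λ)^{k_λ}
where k_λ is the size of the *largest* Jordan block for λ (equivalently, the smallest k with (A − λI)^k v = 0 for every generalised eigenvector v of λ).

  λ = 4: largest Jordan block has size 3, contributing (x − 4)^3

So m_A(x) = (x - 4)^3 = x^3 - 12*x^2 + 48*x - 64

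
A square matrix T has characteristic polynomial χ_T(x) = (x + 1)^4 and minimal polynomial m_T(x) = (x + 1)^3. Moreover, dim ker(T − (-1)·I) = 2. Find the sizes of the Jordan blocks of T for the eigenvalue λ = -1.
Block sizes for λ = -1: [3, 1]

Step 1 — from the characteristic polynomial, algebraic multiplicity of λ = -1 is 4. From dim ker(T − (-1)·I) = 2, there are exactly 2 Jordan blocks for λ = -1.
Step 2 — from the minimal polynomial, the factor (x + 1)^3 tells us the largest block for λ = -1 has size 3.
Step 3 — with total size 4, 2 blocks, and largest block 3, the block sizes (in nonincreasing order) are [3, 1].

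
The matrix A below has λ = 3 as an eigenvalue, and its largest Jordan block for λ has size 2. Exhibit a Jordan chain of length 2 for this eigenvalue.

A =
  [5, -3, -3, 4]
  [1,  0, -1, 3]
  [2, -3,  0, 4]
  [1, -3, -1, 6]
A Jordan chain for λ = 3 of length 2:
v_1 = (-3, -3, -3, -3)ᵀ
v_2 = (0, 1, 0, 0)ᵀ

Let N = A − (3)·I. We want v_2 with N^2 v_2 = 0 but N^1 v_2 ≠ 0; then v_{j-1} := N · v_j for j = 2, …, 2.

Pick v_2 = (0, 1, 0, 0)ᵀ.
Then v_1 = N · v_2 = (-3, -3, -3, -3)ᵀ.

Sanity check: (A − (3)·I) v_1 = (0, 0, 0, 0)ᵀ = 0. ✓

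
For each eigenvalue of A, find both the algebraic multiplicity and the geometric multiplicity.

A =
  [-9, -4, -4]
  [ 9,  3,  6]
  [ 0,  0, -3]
λ = -3: alg = 3, geom = 2

Step 1 — factor the characteristic polynomial to read off the algebraic multiplicities:
  χ_A(x) = (x + 3)^3

Step 2 — compute geometric multiplicities via the rank-nullity identity g(λ) = n − rank(A − λI):
  rank(A − (-3)·I) = 1, so dim ker(A − (-3)·I) = n − 1 = 2

Summary:
  λ = -3: algebraic multiplicity = 3, geometric multiplicity = 2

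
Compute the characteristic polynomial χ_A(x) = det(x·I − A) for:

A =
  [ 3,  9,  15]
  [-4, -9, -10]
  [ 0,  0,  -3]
x^3 + 9*x^2 + 27*x + 27

Expanding det(x·I − A) (e.g. by cofactor expansion or by noting that A is similar to its Jordan form J, which has the same characteristic polynomial as A) gives
  χ_A(x) = x^3 + 9*x^2 + 27*x + 27
which factors as (x + 3)^3. The eigenvalues (with algebraic multiplicities) are λ = -3 with multiplicity 3.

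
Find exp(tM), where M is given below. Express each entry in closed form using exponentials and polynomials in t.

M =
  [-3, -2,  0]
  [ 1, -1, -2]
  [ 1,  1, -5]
e^{tM} =
  [-t^2*exp(-3*t) + exp(-3*t), -2*t^2*exp(-3*t) - 2*t*exp(-3*t), 2*t^2*exp(-3*t)]
  [t*exp(-3*t), 2*t*exp(-3*t) + exp(-3*t), -2*t*exp(-3*t)]
  [-t^2*exp(-3*t)/2 + t*exp(-3*t), -t^2*exp(-3*t) + t*exp(-3*t), t^2*exp(-3*t) - 2*t*exp(-3*t) + exp(-3*t)]

Strategy: write M = P · J · P⁻¹ where J is a Jordan canonical form, so e^{tM} = P · e^{tJ} · P⁻¹, and e^{tJ} can be computed block-by-block.

M has Jordan form
J =
  [-3,  1,  0]
  [ 0, -3,  1]
  [ 0,  0, -3]
(up to reordering of blocks).

Per-block formulas:
  For a 3×3 Jordan block J_3(-3): exp(t · J_3(-3)) = e^(-3t)·(I + t·N + (t^2/2)·N^2), where N is the 3×3 nilpotent shift.

After assembling e^{tJ} and conjugating by P, we get:

e^{tM} =
  [-t^2*exp(-3*t) + exp(-3*t), -2*t^2*exp(-3*t) - 2*t*exp(-3*t), 2*t^2*exp(-3*t)]
  [t*exp(-3*t), 2*t*exp(-3*t) + exp(-3*t), -2*t*exp(-3*t)]
  [-t^2*exp(-3*t)/2 + t*exp(-3*t), -t^2*exp(-3*t) + t*exp(-3*t), t^2*exp(-3*t) - 2*t*exp(-3*t) + exp(-3*t)]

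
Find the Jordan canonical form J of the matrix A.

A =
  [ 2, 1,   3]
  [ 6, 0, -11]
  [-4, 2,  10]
J_3(4)

The characteristic polynomial is
  det(x·I − A) = x^3 - 12*x^2 + 48*x - 64 = (x - 4)^3

Eigenvalues and multiplicities (the geometric multiplicity of λ is n − rank(A − λI), which equals the number of Jordan blocks for λ):
  λ = 4: algebraic multiplicity = 3, geometric multiplicity = 1

Determining the block sizes for each eigenvalue:
  λ = 4: one block (gm = 1), so the single block has size am = 3 → block sizes [3]

Assembling the blocks gives a Jordan form
J =
  [4, 1, 0]
  [0, 4, 1]
  [0, 0, 4]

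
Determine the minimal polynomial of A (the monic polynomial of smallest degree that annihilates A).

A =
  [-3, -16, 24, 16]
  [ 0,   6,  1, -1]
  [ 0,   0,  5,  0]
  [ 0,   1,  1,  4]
x^3 - 7*x^2 - 5*x + 75

The characteristic polynomial is χ_A(x) = (x - 5)^3*(x + 3), so the eigenvalues are known. The minimal polynomial is
  m_A(x) = Π_λ (x − λ)^{k_λ}
where k_λ is the size of the *largest* Jordan block for λ (equivalently, the smallest k with (A − λI)^k v = 0 for every generalised eigenvector v of λ).

  λ = -3: largest Jordan block has size 1, contributing (x + 3)
  λ = 5: largest Jordan block has size 2, contributing (x − 5)^2

So m_A(x) = (x - 5)^2*(x + 3) = x^3 - 7*x^2 - 5*x + 75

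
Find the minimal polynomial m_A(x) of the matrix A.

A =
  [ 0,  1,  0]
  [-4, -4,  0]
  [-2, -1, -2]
x^2 + 4*x + 4

The characteristic polynomial is χ_A(x) = (x + 2)^3, so the eigenvalues are known. The minimal polynomial is
  m_A(x) = Π_λ (x − λ)^{k_λ}
where k_λ is the size of the *largest* Jordan block for λ (equivalently, the smallest k with (A − λI)^k v = 0 for every generalised eigenvector v of λ).

  λ = -2: largest Jordan block has size 2, contributing (x + 2)^2

So m_A(x) = (x + 2)^2 = x^2 + 4*x + 4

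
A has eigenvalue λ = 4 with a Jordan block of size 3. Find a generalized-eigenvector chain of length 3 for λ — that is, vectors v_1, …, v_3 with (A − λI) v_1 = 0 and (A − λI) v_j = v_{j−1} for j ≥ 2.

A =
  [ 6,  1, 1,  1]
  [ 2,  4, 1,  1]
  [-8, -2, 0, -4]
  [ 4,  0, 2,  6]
A Jordan chain for λ = 4 of length 3:
v_1 = (2, 0, -4, 0)ᵀ
v_2 = (2, 2, -8, 4)ᵀ
v_3 = (1, 0, 0, 0)ᵀ

Let N = A − (4)·I. We want v_3 with N^3 v_3 = 0 but N^2 v_3 ≠ 0; then v_{j-1} := N · v_j for j = 3, …, 2.

Pick v_3 = (1, 0, 0, 0)ᵀ.
Then v_2 = N · v_3 = (2, 2, -8, 4)ᵀ.
Then v_1 = N · v_2 = (2, 0, -4, 0)ᵀ.

Sanity check: (A − (4)·I) v_1 = (0, 0, 0, 0)ᵀ = 0. ✓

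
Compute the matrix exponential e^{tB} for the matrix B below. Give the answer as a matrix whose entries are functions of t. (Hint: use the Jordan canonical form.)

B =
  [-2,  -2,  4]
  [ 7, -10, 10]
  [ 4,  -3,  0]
e^{tB} =
  [3*t^2*exp(-4*t) + 2*t*exp(-4*t) + exp(-4*t), -2*t^2*exp(-4*t) - 2*t*exp(-4*t), 2*t^2*exp(-4*t) + 4*t*exp(-4*t)]
  [6*t^2*exp(-4*t) + 7*t*exp(-4*t), -4*t^2*exp(-4*t) - 6*t*exp(-4*t) + exp(-4*t), 4*t^2*exp(-4*t) + 10*t*exp(-4*t)]
  [3*t^2*exp(-4*t)/2 + 4*t*exp(-4*t), -t^2*exp(-4*t) - 3*t*exp(-4*t), t^2*exp(-4*t) + 4*t*exp(-4*t) + exp(-4*t)]

Strategy: write B = P · J · P⁻¹ where J is a Jordan canonical form, so e^{tB} = P · e^{tJ} · P⁻¹, and e^{tJ} can be computed block-by-block.

B has Jordan form
J =
  [-4,  1,  0]
  [ 0, -4,  1]
  [ 0,  0, -4]
(up to reordering of blocks).

Per-block formulas:
  For a 3×3 Jordan block J_3(-4): exp(t · J_3(-4)) = e^(-4t)·(I + t·N + (t^2/2)·N^2), where N is the 3×3 nilpotent shift.

After assembling e^{tJ} and conjugating by P, we get:

e^{tB} =
  [3*t^2*exp(-4*t) + 2*t*exp(-4*t) + exp(-4*t), -2*t^2*exp(-4*t) - 2*t*exp(-4*t), 2*t^2*exp(-4*t) + 4*t*exp(-4*t)]
  [6*t^2*exp(-4*t) + 7*t*exp(-4*t), -4*t^2*exp(-4*t) - 6*t*exp(-4*t) + exp(-4*t), 4*t^2*exp(-4*t) + 10*t*exp(-4*t)]
  [3*t^2*exp(-4*t)/2 + 4*t*exp(-4*t), -t^2*exp(-4*t) - 3*t*exp(-4*t), t^2*exp(-4*t) + 4*t*exp(-4*t) + exp(-4*t)]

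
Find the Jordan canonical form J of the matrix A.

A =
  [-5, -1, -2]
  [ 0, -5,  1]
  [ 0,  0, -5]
J_3(-5)

The characteristic polynomial is
  det(x·I − A) = x^3 + 15*x^2 + 75*x + 125 = (x + 5)^3

Eigenvalues and multiplicities (the geometric multiplicity of λ is n − rank(A − λI), which equals the number of Jordan blocks for λ):
  λ = -5: algebraic multiplicity = 3, geometric multiplicity = 1

Determining the block sizes for each eigenvalue:
  λ = -5: one block (gm = 1), so the single block has size am = 3 → block sizes [3]

Assembling the blocks gives a Jordan form
J =
  [-5,  1,  0]
  [ 0, -5,  1]
  [ 0,  0, -5]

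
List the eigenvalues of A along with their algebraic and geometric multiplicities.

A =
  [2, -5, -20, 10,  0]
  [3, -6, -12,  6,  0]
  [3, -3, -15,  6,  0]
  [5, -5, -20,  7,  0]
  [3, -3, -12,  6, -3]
λ = -3: alg = 5, geom = 4

Step 1 — factor the characteristic polynomial to read off the algebraic multiplicities:
  χ_A(x) = (x + 3)^5

Step 2 — compute geometric multiplicities via the rank-nullity identity g(λ) = n − rank(A − λI):
  rank(A − (-3)·I) = 1, so dim ker(A − (-3)·I) = n − 1 = 4

Summary:
  λ = -3: algebraic multiplicity = 5, geometric multiplicity = 4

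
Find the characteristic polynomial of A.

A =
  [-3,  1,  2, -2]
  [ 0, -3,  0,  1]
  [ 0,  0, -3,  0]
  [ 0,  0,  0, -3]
x^4 + 12*x^3 + 54*x^2 + 108*x + 81

Expanding det(x·I − A) (e.g. by cofactor expansion or by noting that A is similar to its Jordan form J, which has the same characteristic polynomial as A) gives
  χ_A(x) = x^4 + 12*x^3 + 54*x^2 + 108*x + 81
which factors as (x + 3)^4. The eigenvalues (with algebraic multiplicities) are λ = -3 with multiplicity 4.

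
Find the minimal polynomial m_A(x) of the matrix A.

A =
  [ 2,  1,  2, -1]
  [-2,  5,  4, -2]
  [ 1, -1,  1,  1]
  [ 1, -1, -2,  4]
x^2 - 6*x + 9

The characteristic polynomial is χ_A(x) = (x - 3)^4, so the eigenvalues are known. The minimal polynomial is
  m_A(x) = Π_λ (x − λ)^{k_λ}
where k_λ is the size of the *largest* Jordan block for λ (equivalently, the smallest k with (A − λI)^k v = 0 for every generalised eigenvector v of λ).

  λ = 3: largest Jordan block has size 2, contributing (x − 3)^2

So m_A(x) = (x - 3)^2 = x^2 - 6*x + 9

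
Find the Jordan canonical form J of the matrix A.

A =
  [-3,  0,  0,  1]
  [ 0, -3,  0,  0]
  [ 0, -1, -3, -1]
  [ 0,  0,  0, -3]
J_2(-3) ⊕ J_2(-3)

The characteristic polynomial is
  det(x·I − A) = x^4 + 12*x^3 + 54*x^2 + 108*x + 81 = (x + 3)^4

Eigenvalues and multiplicities (the geometric multiplicity of λ is n − rank(A − λI), which equals the number of Jordan blocks for λ):
  λ = -3: algebraic multiplicity = 4, geometric multiplicity = 2

Determining the block sizes for each eigenvalue:
  λ = -3: with am = 4 and gm = 2, the partition is not yet determined (e.g. several partitions of 4 into 2 parts exist). Let N = A − (-3)·I. Computing rank(N^1) = 2, rank(N^2) = 0; the number of blocks of size ≥ j is rank(N^{j−1}) − rank(N^j), giving [2, 2]. So we have 2 block(s) of size 2 → block sizes [2, 2]

Assembling the blocks gives a Jordan form
J =
  [-3,  1,  0,  0]
  [ 0, -3,  0,  0]
  [ 0,  0, -3,  1]
  [ 0,  0,  0, -3]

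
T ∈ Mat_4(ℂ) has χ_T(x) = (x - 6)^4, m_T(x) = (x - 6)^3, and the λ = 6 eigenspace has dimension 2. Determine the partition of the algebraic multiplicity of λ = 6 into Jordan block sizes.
Block sizes for λ = 6: [3, 1]

Step 1 — from the characteristic polynomial, algebraic multiplicity of λ = 6 is 4. From dim ker(T − (6)·I) = 2, there are exactly 2 Jordan blocks for λ = 6.
Step 2 — from the minimal polynomial, the factor (x − 6)^3 tells us the largest block for λ = 6 has size 3.
Step 3 — with total size 4, 2 blocks, and largest block 3, the block sizes (in nonincreasing order) are [3, 1].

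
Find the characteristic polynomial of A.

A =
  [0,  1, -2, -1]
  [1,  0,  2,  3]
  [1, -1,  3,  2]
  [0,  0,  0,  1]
x^4 - 4*x^3 + 6*x^2 - 4*x + 1

Expanding det(x·I − A) (e.g. by cofactor expansion or by noting that A is similar to its Jordan form J, which has the same characteristic polynomial as A) gives
  χ_A(x) = x^4 - 4*x^3 + 6*x^2 - 4*x + 1
which factors as (x - 1)^4. The eigenvalues (with algebraic multiplicities) are λ = 1 with multiplicity 4.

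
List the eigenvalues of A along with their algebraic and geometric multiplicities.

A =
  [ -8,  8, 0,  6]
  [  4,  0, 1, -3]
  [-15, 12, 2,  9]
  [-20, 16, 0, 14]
λ = 2: alg = 4, geom = 2

Step 1 — factor the characteristic polynomial to read off the algebraic multiplicities:
  χ_A(x) = (x - 2)^4

Step 2 — compute geometric multiplicities via the rank-nullity identity g(λ) = n − rank(A − λI):
  rank(A − (2)·I) = 2, so dim ker(A − (2)·I) = n − 2 = 2

Summary:
  λ = 2: algebraic multiplicity = 4, geometric multiplicity = 2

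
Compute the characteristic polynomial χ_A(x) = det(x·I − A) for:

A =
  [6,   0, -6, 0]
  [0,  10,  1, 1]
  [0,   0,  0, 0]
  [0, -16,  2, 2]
x^4 - 18*x^3 + 108*x^2 - 216*x

Expanding det(x·I − A) (e.g. by cofactor expansion or by noting that A is similar to its Jordan form J, which has the same characteristic polynomial as A) gives
  χ_A(x) = x^4 - 18*x^3 + 108*x^2 - 216*x
which factors as x*(x - 6)^3. The eigenvalues (with algebraic multiplicities) are λ = 0 with multiplicity 1, λ = 6 with multiplicity 3.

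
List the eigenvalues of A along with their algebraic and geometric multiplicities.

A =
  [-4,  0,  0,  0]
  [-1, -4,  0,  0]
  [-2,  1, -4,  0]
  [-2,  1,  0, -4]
λ = -4: alg = 4, geom = 2

Step 1 — factor the characteristic polynomial to read off the algebraic multiplicities:
  χ_A(x) = (x + 4)^4

Step 2 — compute geometric multiplicities via the rank-nullity identity g(λ) = n − rank(A − λI):
  rank(A − (-4)·I) = 2, so dim ker(A − (-4)·I) = n − 2 = 2

Summary:
  λ = -4: algebraic multiplicity = 4, geometric multiplicity = 2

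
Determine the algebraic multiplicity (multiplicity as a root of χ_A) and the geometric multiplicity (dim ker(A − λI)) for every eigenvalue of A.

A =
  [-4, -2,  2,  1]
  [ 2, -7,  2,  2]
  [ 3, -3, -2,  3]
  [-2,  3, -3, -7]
λ = -5: alg = 4, geom = 2

Step 1 — factor the characteristic polynomial to read off the algebraic multiplicities:
  χ_A(x) = (x + 5)^4

Step 2 — compute geometric multiplicities via the rank-nullity identity g(λ) = n − rank(A − λI):
  rank(A − (-5)·I) = 2, so dim ker(A − (-5)·I) = n − 2 = 2

Summary:
  λ = -5: algebraic multiplicity = 4, geometric multiplicity = 2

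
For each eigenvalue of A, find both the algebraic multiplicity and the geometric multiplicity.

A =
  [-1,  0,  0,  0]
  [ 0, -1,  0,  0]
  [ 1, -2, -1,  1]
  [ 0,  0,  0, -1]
λ = -1: alg = 4, geom = 3

Step 1 — factor the characteristic polynomial to read off the algebraic multiplicities:
  χ_A(x) = (x + 1)^4

Step 2 — compute geometric multiplicities via the rank-nullity identity g(λ) = n − rank(A − λI):
  rank(A − (-1)·I) = 1, so dim ker(A − (-1)·I) = n − 1 = 3

Summary:
  λ = -1: algebraic multiplicity = 4, geometric multiplicity = 3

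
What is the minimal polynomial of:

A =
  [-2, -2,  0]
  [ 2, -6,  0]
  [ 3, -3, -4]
x^2 + 8*x + 16

The characteristic polynomial is χ_A(x) = (x + 4)^3, so the eigenvalues are known. The minimal polynomial is
  m_A(x) = Π_λ (x − λ)^{k_λ}
where k_λ is the size of the *largest* Jordan block for λ (equivalently, the smallest k with (A − λI)^k v = 0 for every generalised eigenvector v of λ).

  λ = -4: largest Jordan block has size 2, contributing (x + 4)^2

So m_A(x) = (x + 4)^2 = x^2 + 8*x + 16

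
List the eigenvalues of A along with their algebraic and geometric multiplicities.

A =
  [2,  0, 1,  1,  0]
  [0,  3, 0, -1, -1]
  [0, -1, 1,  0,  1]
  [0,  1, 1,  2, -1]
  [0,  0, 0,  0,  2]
λ = 2: alg = 5, geom = 3

Step 1 — factor the characteristic polynomial to read off the algebraic multiplicities:
  χ_A(x) = (x - 2)^5

Step 2 — compute geometric multiplicities via the rank-nullity identity g(λ) = n − rank(A − λI):
  rank(A − (2)·I) = 2, so dim ker(A − (2)·I) = n − 2 = 3

Summary:
  λ = 2: algebraic multiplicity = 5, geometric multiplicity = 3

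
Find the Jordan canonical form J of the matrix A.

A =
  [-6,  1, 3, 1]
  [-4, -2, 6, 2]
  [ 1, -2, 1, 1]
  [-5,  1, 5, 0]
J_1(-4) ⊕ J_3(-1)

The characteristic polynomial is
  det(x·I − A) = x^4 + 7*x^3 + 15*x^2 + 13*x + 4 = (x + 1)^3*(x + 4)

Eigenvalues and multiplicities (the geometric multiplicity of λ is n − rank(A − λI), which equals the number of Jordan blocks for λ):
  λ = -4: algebraic multiplicity = 1, geometric multiplicity = 1
  λ = -1: algebraic multiplicity = 3, geometric multiplicity = 1

Determining the block sizes for each eigenvalue:
  λ = -4: one block (gm = 1), so the single block has size am = 1 → block sizes [1]
  λ = -1: one block (gm = 1), so the single block has size am = 3 → block sizes [3]

Assembling the blocks gives a Jordan form
J =
  [-4,  0,  0,  0]
  [ 0, -1,  1,  0]
  [ 0,  0, -1,  1]
  [ 0,  0,  0, -1]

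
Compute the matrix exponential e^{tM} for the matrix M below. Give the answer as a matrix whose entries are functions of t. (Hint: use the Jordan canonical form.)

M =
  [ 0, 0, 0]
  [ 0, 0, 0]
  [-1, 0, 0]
e^{tM} =
  [1, 0, 0]
  [0, 1, 0]
  [-t, 0, 1]

Strategy: write M = P · J · P⁻¹ where J is a Jordan canonical form, so e^{tM} = P · e^{tJ} · P⁻¹, and e^{tJ} can be computed block-by-block.

M has Jordan form
J =
  [0, 1, 0]
  [0, 0, 0]
  [0, 0, 0]
(up to reordering of blocks).

Per-block formulas:
  For a 1×1 block at λ = 0: exp(t · [0]) = [e^(0t)].
  For a 2×2 Jordan block J_2(0): exp(t · J_2(0)) = e^(0t)·(I + t·N), where N is the 2×2 nilpotent shift.

After assembling e^{tJ} and conjugating by P, we get:

e^{tM} =
  [1, 0, 0]
  [0, 1, 0]
  [-t, 0, 1]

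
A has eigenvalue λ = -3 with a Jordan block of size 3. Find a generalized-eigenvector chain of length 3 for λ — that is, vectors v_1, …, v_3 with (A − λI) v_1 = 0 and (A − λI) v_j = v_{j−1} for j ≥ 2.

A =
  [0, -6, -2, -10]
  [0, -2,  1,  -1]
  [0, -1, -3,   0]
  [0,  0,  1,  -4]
A Jordan chain for λ = -3 of length 3:
v_1 = (-4, 0, -1, -1)ᵀ
v_2 = (0, 1, -1, 0)ᵀ
v_3 = (2, 1, 0, 0)ᵀ

Let N = A − (-3)·I. We want v_3 with N^3 v_3 = 0 but N^2 v_3 ≠ 0; then v_{j-1} := N · v_j for j = 3, …, 2.

Pick v_3 = (2, 1, 0, 0)ᵀ.
Then v_2 = N · v_3 = (0, 1, -1, 0)ᵀ.
Then v_1 = N · v_2 = (-4, 0, -1, -1)ᵀ.

Sanity check: (A − (-3)·I) v_1 = (0, 0, 0, 0)ᵀ = 0. ✓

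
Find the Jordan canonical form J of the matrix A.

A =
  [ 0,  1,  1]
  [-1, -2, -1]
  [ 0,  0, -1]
J_2(-1) ⊕ J_1(-1)

The characteristic polynomial is
  det(x·I − A) = x^3 + 3*x^2 + 3*x + 1 = (x + 1)^3

Eigenvalues and multiplicities (the geometric multiplicity of λ is n − rank(A − λI), which equals the number of Jordan blocks for λ):
  λ = -1: algebraic multiplicity = 3, geometric multiplicity = 2

Determining the block sizes for each eigenvalue:
  λ = -1: 2 blocks summing to 3 forces exactly one block of size 2 and the rest size 1 → block sizes [2, 1]

Assembling the blocks gives a Jordan form
J =
  [-1,  1,  0]
  [ 0, -1,  0]
  [ 0,  0, -1]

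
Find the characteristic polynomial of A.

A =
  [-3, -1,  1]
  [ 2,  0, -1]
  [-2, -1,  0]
x^3 + 3*x^2 + 3*x + 1

Expanding det(x·I − A) (e.g. by cofactor expansion or by noting that A is similar to its Jordan form J, which has the same characteristic polynomial as A) gives
  χ_A(x) = x^3 + 3*x^2 + 3*x + 1
which factors as (x + 1)^3. The eigenvalues (with algebraic multiplicities) are λ = -1 with multiplicity 3.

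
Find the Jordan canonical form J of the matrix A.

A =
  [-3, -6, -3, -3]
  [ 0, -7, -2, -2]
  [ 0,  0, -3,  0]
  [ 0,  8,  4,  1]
J_2(-3) ⊕ J_1(-3) ⊕ J_1(-3)

The characteristic polynomial is
  det(x·I − A) = x^4 + 12*x^3 + 54*x^2 + 108*x + 81 = (x + 3)^4

Eigenvalues and multiplicities (the geometric multiplicity of λ is n − rank(A − λI), which equals the number of Jordan blocks for λ):
  λ = -3: algebraic multiplicity = 4, geometric multiplicity = 3

Determining the block sizes for each eigenvalue:
  λ = -3: 3 blocks summing to 4 forces exactly one block of size 2 and the rest size 1 → block sizes [2, 1, 1]

Assembling the blocks gives a Jordan form
J =
  [-3,  1,  0,  0]
  [ 0, -3,  0,  0]
  [ 0,  0, -3,  0]
  [ 0,  0,  0, -3]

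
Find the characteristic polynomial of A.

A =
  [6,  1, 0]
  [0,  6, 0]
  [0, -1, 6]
x^3 - 18*x^2 + 108*x - 216

Expanding det(x·I − A) (e.g. by cofactor expansion or by noting that A is similar to its Jordan form J, which has the same characteristic polynomial as A) gives
  χ_A(x) = x^3 - 18*x^2 + 108*x - 216
which factors as (x - 6)^3. The eigenvalues (with algebraic multiplicities) are λ = 6 with multiplicity 3.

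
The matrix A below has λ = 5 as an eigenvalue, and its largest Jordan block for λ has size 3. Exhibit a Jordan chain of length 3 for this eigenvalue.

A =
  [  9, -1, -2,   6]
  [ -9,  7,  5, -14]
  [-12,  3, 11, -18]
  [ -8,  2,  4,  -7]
A Jordan chain for λ = 5 of length 3:
v_1 = (1, -2, -3, -2)ᵀ
v_2 = (4, -9, -12, -8)ᵀ
v_3 = (1, 0, 0, 0)ᵀ

Let N = A − (5)·I. We want v_3 with N^3 v_3 = 0 but N^2 v_3 ≠ 0; then v_{j-1} := N · v_j for j = 3, …, 2.

Pick v_3 = (1, 0, 0, 0)ᵀ.
Then v_2 = N · v_3 = (4, -9, -12, -8)ᵀ.
Then v_1 = N · v_2 = (1, -2, -3, -2)ᵀ.

Sanity check: (A − (5)·I) v_1 = (0, 0, 0, 0)ᵀ = 0. ✓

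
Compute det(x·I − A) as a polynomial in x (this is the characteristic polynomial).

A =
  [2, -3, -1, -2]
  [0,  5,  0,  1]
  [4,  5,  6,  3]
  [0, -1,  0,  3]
x^4 - 16*x^3 + 96*x^2 - 256*x + 256

Expanding det(x·I − A) (e.g. by cofactor expansion or by noting that A is similar to its Jordan form J, which has the same characteristic polynomial as A) gives
  χ_A(x) = x^4 - 16*x^3 + 96*x^2 - 256*x + 256
which factors as (x - 4)^4. The eigenvalues (with algebraic multiplicities) are λ = 4 with multiplicity 4.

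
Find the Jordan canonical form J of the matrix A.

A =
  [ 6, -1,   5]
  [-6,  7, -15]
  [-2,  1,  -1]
J_2(4) ⊕ J_1(4)

The characteristic polynomial is
  det(x·I − A) = x^3 - 12*x^2 + 48*x - 64 = (x - 4)^3

Eigenvalues and multiplicities (the geometric multiplicity of λ is n − rank(A − λI), which equals the number of Jordan blocks for λ):
  λ = 4: algebraic multiplicity = 3, geometric multiplicity = 2

Determining the block sizes for each eigenvalue:
  λ = 4: 2 blocks summing to 3 forces exactly one block of size 2 and the rest size 1 → block sizes [2, 1]

Assembling the blocks gives a Jordan form
J =
  [4, 1, 0]
  [0, 4, 0]
  [0, 0, 4]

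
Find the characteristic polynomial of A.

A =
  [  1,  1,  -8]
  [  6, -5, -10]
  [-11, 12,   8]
x^3 - 4*x^2 - 11*x - 6

Expanding det(x·I − A) (e.g. by cofactor expansion or by noting that A is similar to its Jordan form J, which has the same characteristic polynomial as A) gives
  χ_A(x) = x^3 - 4*x^2 - 11*x - 6
which factors as (x - 6)*(x + 1)^2. The eigenvalues (with algebraic multiplicities) are λ = -1 with multiplicity 2, λ = 6 with multiplicity 1.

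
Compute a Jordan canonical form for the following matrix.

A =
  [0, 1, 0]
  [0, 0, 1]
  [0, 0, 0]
J_3(0)

The characteristic polynomial is
  det(x·I − A) = x^3

Eigenvalues and multiplicities (the geometric multiplicity of λ is n − rank(A − λI), which equals the number of Jordan blocks for λ):
  λ = 0: algebraic multiplicity = 3, geometric multiplicity = 1

Determining the block sizes for each eigenvalue:
  λ = 0: one block (gm = 1), so the single block has size am = 3 → block sizes [3]

Assembling the blocks gives a Jordan form
J =
  [0, 1, 0]
  [0, 0, 1]
  [0, 0, 0]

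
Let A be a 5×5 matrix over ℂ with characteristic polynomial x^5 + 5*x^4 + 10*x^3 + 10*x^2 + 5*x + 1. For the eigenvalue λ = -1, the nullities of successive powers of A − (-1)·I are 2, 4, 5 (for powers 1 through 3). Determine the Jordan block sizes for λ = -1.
Block sizes for λ = -1: [3, 2]

From the dimensions of kernels of powers, the number of Jordan blocks of size at least j is d_j − d_{j−1} where d_j = dim ker(N^j) (with d_0 = 0). Computing the differences gives [2, 2, 1].
The number of blocks of size exactly k is (#blocks of size ≥ k) − (#blocks of size ≥ k + 1), so the partition is: 1 block(s) of size 2, 1 block(s) of size 3.
In nonincreasing order the block sizes are [3, 2].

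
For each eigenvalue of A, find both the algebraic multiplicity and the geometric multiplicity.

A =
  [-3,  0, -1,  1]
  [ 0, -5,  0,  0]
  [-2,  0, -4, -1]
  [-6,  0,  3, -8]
λ = -5: alg = 4, geom = 3

Step 1 — factor the characteristic polynomial to read off the algebraic multiplicities:
  χ_A(x) = (x + 5)^4

Step 2 — compute geometric multiplicities via the rank-nullity identity g(λ) = n − rank(A − λI):
  rank(A − (-5)·I) = 1, so dim ker(A − (-5)·I) = n − 1 = 3

Summary:
  λ = -5: algebraic multiplicity = 4, geometric multiplicity = 3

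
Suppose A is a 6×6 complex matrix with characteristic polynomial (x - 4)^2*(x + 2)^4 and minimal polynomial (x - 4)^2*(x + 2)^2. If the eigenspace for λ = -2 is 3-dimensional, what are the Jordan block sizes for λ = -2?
Block sizes for λ = -2: [2, 1, 1]

Step 1 — from the characteristic polynomial, algebraic multiplicity of λ = -2 is 4. From dim ker(A − (-2)·I) = 3, there are exactly 3 Jordan blocks for λ = -2.
Step 2 — from the minimal polynomial, the factor (x + 2)^2 tells us the largest block for λ = -2 has size 2.
Step 3 — with total size 4, 3 blocks, and largest block 2, the block sizes (in nonincreasing order) are [2, 1, 1].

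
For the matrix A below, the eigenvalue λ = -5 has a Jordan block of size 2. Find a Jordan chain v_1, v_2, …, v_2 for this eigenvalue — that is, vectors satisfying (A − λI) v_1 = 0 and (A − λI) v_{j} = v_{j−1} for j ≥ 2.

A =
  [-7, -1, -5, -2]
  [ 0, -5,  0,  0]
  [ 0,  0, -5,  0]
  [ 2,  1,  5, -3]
A Jordan chain for λ = -5 of length 2:
v_1 = (-2, 0, 0, 2)ᵀ
v_2 = (1, 0, 0, 0)ᵀ

Let N = A − (-5)·I. We want v_2 with N^2 v_2 = 0 but N^1 v_2 ≠ 0; then v_{j-1} := N · v_j for j = 2, …, 2.

Pick v_2 = (1, 0, 0, 0)ᵀ.
Then v_1 = N · v_2 = (-2, 0, 0, 2)ᵀ.

Sanity check: (A − (-5)·I) v_1 = (0, 0, 0, 0)ᵀ = 0. ✓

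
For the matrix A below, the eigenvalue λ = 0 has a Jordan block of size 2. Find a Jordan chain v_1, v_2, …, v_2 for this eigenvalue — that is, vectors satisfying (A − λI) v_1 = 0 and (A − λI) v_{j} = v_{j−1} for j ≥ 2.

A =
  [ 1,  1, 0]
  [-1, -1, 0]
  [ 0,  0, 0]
A Jordan chain for λ = 0 of length 2:
v_1 = (1, -1, 0)ᵀ
v_2 = (1, 0, 0)ᵀ

Let N = A − (0)·I. We want v_2 with N^2 v_2 = 0 but N^1 v_2 ≠ 0; then v_{j-1} := N · v_j for j = 2, …, 2.

Pick v_2 = (1, 0, 0)ᵀ.
Then v_1 = N · v_2 = (1, -1, 0)ᵀ.

Sanity check: (A − (0)·I) v_1 = (0, 0, 0)ᵀ = 0. ✓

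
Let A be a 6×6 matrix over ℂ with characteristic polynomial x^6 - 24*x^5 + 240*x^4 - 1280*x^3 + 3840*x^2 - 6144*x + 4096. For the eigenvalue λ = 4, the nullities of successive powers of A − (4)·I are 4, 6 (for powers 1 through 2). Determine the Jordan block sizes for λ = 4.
Block sizes for λ = 4: [2, 2, 1, 1]

From the dimensions of kernels of powers, the number of Jordan blocks of size at least j is d_j − d_{j−1} where d_j = dim ker(N^j) (with d_0 = 0). Computing the differences gives [4, 2].
The number of blocks of size exactly k is (#blocks of size ≥ k) − (#blocks of size ≥ k + 1), so the partition is: 2 block(s) of size 1, 2 block(s) of size 2.
In nonincreasing order the block sizes are [2, 2, 1, 1].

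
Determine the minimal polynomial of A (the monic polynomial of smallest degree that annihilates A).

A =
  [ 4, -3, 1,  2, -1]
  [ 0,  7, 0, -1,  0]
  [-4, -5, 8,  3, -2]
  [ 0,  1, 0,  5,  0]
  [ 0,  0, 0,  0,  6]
x^2 - 12*x + 36

The characteristic polynomial is χ_A(x) = (x - 6)^5, so the eigenvalues are known. The minimal polynomial is
  m_A(x) = Π_λ (x − λ)^{k_λ}
where k_λ is the size of the *largest* Jordan block for λ (equivalently, the smallest k with (A − λI)^k v = 0 for every generalised eigenvector v of λ).

  λ = 6: largest Jordan block has size 2, contributing (x − 6)^2

So m_A(x) = (x - 6)^2 = x^2 - 12*x + 36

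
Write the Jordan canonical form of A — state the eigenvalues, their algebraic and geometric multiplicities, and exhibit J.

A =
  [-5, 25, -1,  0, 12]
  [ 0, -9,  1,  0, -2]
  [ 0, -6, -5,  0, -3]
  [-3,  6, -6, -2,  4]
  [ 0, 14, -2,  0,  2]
J_3(-5) ⊕ J_1(-2) ⊕ J_1(-2)

The characteristic polynomial is
  det(x·I − A) = x^5 + 19*x^4 + 139*x^3 + 485*x^2 + 800*x + 500 = (x + 2)^2*(x + 5)^3

Eigenvalues and multiplicities (the geometric multiplicity of λ is n − rank(A − λI), which equals the number of Jordan blocks for λ):
  λ = -5: algebraic multiplicity = 3, geometric multiplicity = 1
  λ = -2: algebraic multiplicity = 2, geometric multiplicity = 2

Determining the block sizes for each eigenvalue:
  λ = -5: one block (gm = 1), so the single block has size am = 3 → block sizes [3]
  λ = -2: gm = am = 2, so every block has size 1 → block sizes [1, 1]

Assembling the blocks gives a Jordan form
J =
  [-5,  1,  0,  0,  0]
  [ 0, -5,  1,  0,  0]
  [ 0,  0, -5,  0,  0]
  [ 0,  0,  0, -2,  0]
  [ 0,  0,  0,  0, -2]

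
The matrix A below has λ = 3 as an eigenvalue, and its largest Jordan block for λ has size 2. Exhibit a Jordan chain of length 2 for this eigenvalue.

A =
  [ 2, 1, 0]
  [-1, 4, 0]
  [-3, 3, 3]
A Jordan chain for λ = 3 of length 2:
v_1 = (-1, -1, -3)ᵀ
v_2 = (1, 0, 0)ᵀ

Let N = A − (3)·I. We want v_2 with N^2 v_2 = 0 but N^1 v_2 ≠ 0; then v_{j-1} := N · v_j for j = 2, …, 2.

Pick v_2 = (1, 0, 0)ᵀ.
Then v_1 = N · v_2 = (-1, -1, -3)ᵀ.

Sanity check: (A − (3)·I) v_1 = (0, 0, 0)ᵀ = 0. ✓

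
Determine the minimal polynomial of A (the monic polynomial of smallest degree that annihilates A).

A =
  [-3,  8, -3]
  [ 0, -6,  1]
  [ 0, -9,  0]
x^3 + 9*x^2 + 27*x + 27

The characteristic polynomial is χ_A(x) = (x + 3)^3, so the eigenvalues are known. The minimal polynomial is
  m_A(x) = Π_λ (x − λ)^{k_λ}
where k_λ is the size of the *largest* Jordan block for λ (equivalently, the smallest k with (A − λI)^k v = 0 for every generalised eigenvector v of λ).

  λ = -3: largest Jordan block has size 3, contributing (x + 3)^3

So m_A(x) = (x + 3)^3 = x^3 + 9*x^2 + 27*x + 27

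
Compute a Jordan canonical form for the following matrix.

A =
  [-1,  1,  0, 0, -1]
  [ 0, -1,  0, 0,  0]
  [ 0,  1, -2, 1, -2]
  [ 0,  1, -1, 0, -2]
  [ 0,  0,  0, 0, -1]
J_2(-1) ⊕ J_2(-1) ⊕ J_1(-1)

The characteristic polynomial is
  det(x·I − A) = x^5 + 5*x^4 + 10*x^3 + 10*x^2 + 5*x + 1 = (x + 1)^5

Eigenvalues and multiplicities (the geometric multiplicity of λ is n − rank(A − λI), which equals the number of Jordan blocks for λ):
  λ = -1: algebraic multiplicity = 5, geometric multiplicity = 3

Determining the block sizes for each eigenvalue:
  λ = -1: with am = 5 and gm = 3, the partition is not yet determined (e.g. several partitions of 5 into 3 parts exist). Let N = A − (-1)·I. Computing rank(N^1) = 2, rank(N^2) = 0; the number of blocks of size ≥ j is rank(N^{j−1}) − rank(N^j), giving [3, 2]. So we have 2 block(s) of size 2, 1 block(s) of size 1 → block sizes [2, 2, 1]

Assembling the blocks gives a Jordan form
J =
  [-1,  1,  0,  0,  0]
  [ 0, -1,  0,  0,  0]
  [ 0,  0, -1,  1,  0]
  [ 0,  0,  0, -1,  0]
  [ 0,  0,  0,  0, -1]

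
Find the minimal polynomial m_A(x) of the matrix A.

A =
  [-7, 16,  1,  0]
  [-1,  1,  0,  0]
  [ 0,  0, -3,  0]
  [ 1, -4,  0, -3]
x^3 + 9*x^2 + 27*x + 27

The characteristic polynomial is χ_A(x) = (x + 3)^4, so the eigenvalues are known. The minimal polynomial is
  m_A(x) = Π_λ (x − λ)^{k_λ}
where k_λ is the size of the *largest* Jordan block for λ (equivalently, the smallest k with (A − λI)^k v = 0 for every generalised eigenvector v of λ).

  λ = -3: largest Jordan block has size 3, contributing (x + 3)^3

So m_A(x) = (x + 3)^3 = x^3 + 9*x^2 + 27*x + 27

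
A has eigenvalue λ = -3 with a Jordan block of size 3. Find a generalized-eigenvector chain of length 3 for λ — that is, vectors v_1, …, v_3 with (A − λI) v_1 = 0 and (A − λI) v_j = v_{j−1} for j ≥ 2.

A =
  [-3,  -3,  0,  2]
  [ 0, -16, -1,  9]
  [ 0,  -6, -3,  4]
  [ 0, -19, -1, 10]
A Jordan chain for λ = -3 of length 3:
v_1 = (1, 4, 2, 6)ᵀ
v_2 = (-3, -13, -6, -19)ᵀ
v_3 = (0, 1, 0, 0)ᵀ

Let N = A − (-3)·I. We want v_3 with N^3 v_3 = 0 but N^2 v_3 ≠ 0; then v_{j-1} := N · v_j for j = 3, …, 2.

Pick v_3 = (0, 1, 0, 0)ᵀ.
Then v_2 = N · v_3 = (-3, -13, -6, -19)ᵀ.
Then v_1 = N · v_2 = (1, 4, 2, 6)ᵀ.

Sanity check: (A − (-3)·I) v_1 = (0, 0, 0, 0)ᵀ = 0. ✓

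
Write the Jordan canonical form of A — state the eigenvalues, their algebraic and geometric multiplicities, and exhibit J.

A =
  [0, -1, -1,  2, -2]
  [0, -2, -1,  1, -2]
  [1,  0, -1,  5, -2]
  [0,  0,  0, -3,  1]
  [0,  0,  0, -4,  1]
J_3(-1) ⊕ J_2(-1)

The characteristic polynomial is
  det(x·I − A) = x^5 + 5*x^4 + 10*x^3 + 10*x^2 + 5*x + 1 = (x + 1)^5

Eigenvalues and multiplicities (the geometric multiplicity of λ is n − rank(A − λI), which equals the number of Jordan blocks for λ):
  λ = -1: algebraic multiplicity = 5, geometric multiplicity = 2

Determining the block sizes for each eigenvalue:
  λ = -1: with am = 5 and gm = 2, the partition is not yet determined (e.g. several partitions of 5 into 2 parts exist). Let N = A − (-1)·I. Computing rank(N^1) = 3, rank(N^2) = 1, rank(N^3) = 0; the number of blocks of size ≥ j is rank(N^{j−1}) − rank(N^j), giving [2, 2, 1]. So we have 1 block(s) of size 3, 1 block(s) of size 2 → block sizes [3, 2]

Assembling the blocks gives a Jordan form
J =
  [-1,  1,  0,  0,  0]
  [ 0, -1,  1,  0,  0]
  [ 0,  0, -1,  0,  0]
  [ 0,  0,  0, -1,  1]
  [ 0,  0,  0,  0, -1]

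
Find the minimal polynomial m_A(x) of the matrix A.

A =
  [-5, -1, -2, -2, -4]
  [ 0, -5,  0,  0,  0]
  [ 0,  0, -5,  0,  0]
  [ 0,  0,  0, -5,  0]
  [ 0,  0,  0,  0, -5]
x^2 + 10*x + 25

The characteristic polynomial is χ_A(x) = (x + 5)^5, so the eigenvalues are known. The minimal polynomial is
  m_A(x) = Π_λ (x − λ)^{k_λ}
where k_λ is the size of the *largest* Jordan block for λ (equivalently, the smallest k with (A − λI)^k v = 0 for every generalised eigenvector v of λ).

  λ = -5: largest Jordan block has size 2, contributing (x + 5)^2

So m_A(x) = (x + 5)^2 = x^2 + 10*x + 25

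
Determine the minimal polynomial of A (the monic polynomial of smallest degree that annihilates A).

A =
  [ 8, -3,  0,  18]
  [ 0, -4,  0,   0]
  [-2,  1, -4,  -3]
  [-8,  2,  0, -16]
x^2 + 8*x + 16

The characteristic polynomial is χ_A(x) = (x + 4)^4, so the eigenvalues are known. The minimal polynomial is
  m_A(x) = Π_λ (x − λ)^{k_λ}
where k_λ is the size of the *largest* Jordan block for λ (equivalently, the smallest k with (A − λI)^k v = 0 for every generalised eigenvector v of λ).

  λ = -4: largest Jordan block has size 2, contributing (x + 4)^2

So m_A(x) = (x + 4)^2 = x^2 + 8*x + 16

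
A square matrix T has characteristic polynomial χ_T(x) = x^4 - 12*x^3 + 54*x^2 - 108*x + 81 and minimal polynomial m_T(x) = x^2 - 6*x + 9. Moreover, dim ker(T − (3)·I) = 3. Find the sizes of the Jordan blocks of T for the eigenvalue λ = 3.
Block sizes for λ = 3: [2, 1, 1]

Step 1 — from the characteristic polynomial, algebraic multiplicity of λ = 3 is 4. From dim ker(T − (3)·I) = 3, there are exactly 3 Jordan blocks for λ = 3.
Step 2 — from the minimal polynomial, the factor (x − 3)^2 tells us the largest block for λ = 3 has size 2.
Step 3 — with total size 4, 3 blocks, and largest block 2, the block sizes (in nonincreasing order) are [2, 1, 1].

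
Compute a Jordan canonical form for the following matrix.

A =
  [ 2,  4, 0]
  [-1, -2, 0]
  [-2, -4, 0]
J_2(0) ⊕ J_1(0)

The characteristic polynomial is
  det(x·I − A) = x^3

Eigenvalues and multiplicities (the geometric multiplicity of λ is n − rank(A − λI), which equals the number of Jordan blocks for λ):
  λ = 0: algebraic multiplicity = 3, geometric multiplicity = 2

Determining the block sizes for each eigenvalue:
  λ = 0: 2 blocks summing to 3 forces exactly one block of size 2 and the rest size 1 → block sizes [2, 1]

Assembling the blocks gives a Jordan form
J =
  [0, 1, 0]
  [0, 0, 0]
  [0, 0, 0]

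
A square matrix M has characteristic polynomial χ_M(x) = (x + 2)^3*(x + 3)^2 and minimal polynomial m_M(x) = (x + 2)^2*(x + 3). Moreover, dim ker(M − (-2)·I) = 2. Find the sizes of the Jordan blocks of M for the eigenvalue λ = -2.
Block sizes for λ = -2: [2, 1]

Step 1 — from the characteristic polynomial, algebraic multiplicity of λ = -2 is 3. From dim ker(M − (-2)·I) = 2, there are exactly 2 Jordan blocks for λ = -2.
Step 2 — from the minimal polynomial, the factor (x + 2)^2 tells us the largest block for λ = -2 has size 2.
Step 3 — with total size 3, 2 blocks, and largest block 2, the block sizes (in nonincreasing order) are [2, 1].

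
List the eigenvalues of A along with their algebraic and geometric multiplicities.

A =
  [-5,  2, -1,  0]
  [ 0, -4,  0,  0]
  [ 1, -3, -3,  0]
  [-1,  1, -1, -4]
λ = -4: alg = 4, geom = 2

Step 1 — factor the characteristic polynomial to read off the algebraic multiplicities:
  χ_A(x) = (x + 4)^4

Step 2 — compute geometric multiplicities via the rank-nullity identity g(λ) = n − rank(A − λI):
  rank(A − (-4)·I) = 2, so dim ker(A − (-4)·I) = n − 2 = 2

Summary:
  λ = -4: algebraic multiplicity = 4, geometric multiplicity = 2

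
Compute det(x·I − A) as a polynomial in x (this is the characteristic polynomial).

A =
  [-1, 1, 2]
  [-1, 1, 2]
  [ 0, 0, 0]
x^3

Expanding det(x·I − A) (e.g. by cofactor expansion or by noting that A is similar to its Jordan form J, which has the same characteristic polynomial as A) gives
  χ_A(x) = x^3
which factors as x^3. The eigenvalues (with algebraic multiplicities) are λ = 0 with multiplicity 3.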